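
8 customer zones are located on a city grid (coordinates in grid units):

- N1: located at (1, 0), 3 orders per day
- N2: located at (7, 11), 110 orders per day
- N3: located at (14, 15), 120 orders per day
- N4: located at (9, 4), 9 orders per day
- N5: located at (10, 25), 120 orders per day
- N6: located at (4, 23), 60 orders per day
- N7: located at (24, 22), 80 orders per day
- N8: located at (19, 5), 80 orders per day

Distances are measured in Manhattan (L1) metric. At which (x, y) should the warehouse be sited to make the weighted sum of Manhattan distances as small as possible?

(10, 15)

Manhattan distance separates: Σwᵢ(|x−xᵢ|+|y−yᵢ|) = Σwᵢ|x−xᵢ| + Σwᵢ|y−yᵢ|, so x and y are optimised independently as 1-D weighted medians.
Total weight W = 582; half = 291.
x-coordinate, sorted with cumulative weight:
  x=1 (N1, w=3) cum 3
  x=4 (N6, w=60) cum 63
  x=7 (N2, w=110) cum 173
  x=9 (N4, w=9) cum 182
  x=10 (N5, w=120) cum 302  ← median
  x=14 (N3, w=120) cum 422
  x=19 (N8, w=80) cum 502
  x=24 (N7, w=80) cum 582
⇒ x* = 10
y-coordinate, sorted with cumulative weight:
  y=0 (N1, w=3) cum 3
  y=4 (N4, w=9) cum 12
  y=5 (N8, w=80) cum 92
  y=11 (N2, w=110) cum 202
  y=15 (N3, w=120) cum 322  ← median
  y=22 (N7, w=80) cum 402
  y=23 (N6, w=60) cum 462
  y=25 (N5, w=120) cum 582
⇒ y* = 15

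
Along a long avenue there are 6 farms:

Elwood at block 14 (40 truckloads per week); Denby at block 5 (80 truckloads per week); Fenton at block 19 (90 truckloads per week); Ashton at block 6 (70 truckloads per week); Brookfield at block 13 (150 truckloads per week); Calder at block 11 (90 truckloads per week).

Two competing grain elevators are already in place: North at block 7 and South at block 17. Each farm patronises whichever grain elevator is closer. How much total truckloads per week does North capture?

240

The indifferent point is the midpoint (7+17)/2 = 12; farms left of it (closer to North at 7) go to North, those right go to South.
  Denby at 5 (w=80) → North
  Ashton at 6 (w=70) → North
  Calder at 11 (w=90) → North
  Brookfield at 13 (w=150) → South
  Elwood at 14 (w=40) → South
  Fenton at 19 (w=90) → South
North captures 240; South captures 280.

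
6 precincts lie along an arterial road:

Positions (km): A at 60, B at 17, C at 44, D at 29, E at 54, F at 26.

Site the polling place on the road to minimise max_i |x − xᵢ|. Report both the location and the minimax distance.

The 1-center on a line is the midpoint of the two extreme points: leftmost at 17, rightmost at 60.
Optimal location = (17 + 60)/2 = 38.5; maximum distance = (60 − 17)/2 = 21.5.

location 38.5, max distance 21.5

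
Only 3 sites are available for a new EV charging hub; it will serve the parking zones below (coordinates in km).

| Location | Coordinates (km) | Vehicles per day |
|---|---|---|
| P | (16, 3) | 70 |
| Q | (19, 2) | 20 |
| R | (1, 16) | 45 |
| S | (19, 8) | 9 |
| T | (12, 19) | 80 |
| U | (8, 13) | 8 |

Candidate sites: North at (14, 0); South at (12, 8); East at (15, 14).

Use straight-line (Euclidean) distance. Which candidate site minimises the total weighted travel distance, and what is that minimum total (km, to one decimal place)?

Total weighted distance at each candidate:
  North (14, 0): total = 3015.6
  South (12, 8): total = 2238.9
  East (15, 14): total = 2250.5
Minimum is at South with total 2238.9 km.

South, total 2238.9 km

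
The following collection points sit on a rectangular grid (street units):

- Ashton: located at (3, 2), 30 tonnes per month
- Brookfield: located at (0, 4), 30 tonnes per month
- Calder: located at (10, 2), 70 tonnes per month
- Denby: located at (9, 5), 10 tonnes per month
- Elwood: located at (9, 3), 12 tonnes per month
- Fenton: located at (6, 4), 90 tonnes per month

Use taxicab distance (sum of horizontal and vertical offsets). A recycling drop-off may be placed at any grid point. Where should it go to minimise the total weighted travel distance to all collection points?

Manhattan distance separates: Σwᵢ(|x−xᵢ|+|y−yᵢ|) = Σwᵢ|x−xᵢ| + Σwᵢ|y−yᵢ|, so x and y are optimised independently as 1-D weighted medians.
Total weight W = 242; half = 121.
x-coordinate, sorted with cumulative weight:
  x=0 (Brookfield, w=30) cum 30
  x=3 (Ashton, w=30) cum 60
  x=6 (Fenton, w=90) cum 150  ← median
  x=9 (Denby, w=10) cum 160
  x=9 (Elwood, w=12) cum 172
  x=10 (Calder, w=70) cum 242
⇒ x* = 6
y-coordinate, sorted with cumulative weight:
  y=2 (Ashton, w=30) cum 30
  y=2 (Calder, w=70) cum 100
  y=3 (Elwood, w=12) cum 112
  y=4 (Brookfield, w=30) cum 142  ← median
  y=4 (Fenton, w=90) cum 232
  y=5 (Denby, w=10) cum 242
⇒ y* = 4

(6, 4)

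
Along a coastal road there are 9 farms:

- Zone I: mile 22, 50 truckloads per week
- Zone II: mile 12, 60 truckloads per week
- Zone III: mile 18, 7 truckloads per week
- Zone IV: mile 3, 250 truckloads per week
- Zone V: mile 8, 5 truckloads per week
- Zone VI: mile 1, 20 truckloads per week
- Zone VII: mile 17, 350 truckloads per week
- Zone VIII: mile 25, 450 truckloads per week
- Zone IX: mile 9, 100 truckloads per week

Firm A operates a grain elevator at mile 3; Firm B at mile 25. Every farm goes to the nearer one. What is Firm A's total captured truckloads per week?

435

The indifferent point is the midpoint (3+25)/2 = 14; farms left of it (closer to Firm A at 3) go to Firm A, those right go to Firm B.
  Zone VI at 1 (w=20) → Firm A
  Zone IV at 3 (w=250) → Firm A
  Zone V at 8 (w=5) → Firm A
  Zone IX at 9 (w=100) → Firm A
  Zone II at 12 (w=60) → Firm A
  Zone VII at 17 (w=350) → Firm B
  Zone III at 18 (w=7) → Firm B
  Zone I at 22 (w=50) → Firm B
  Zone VIII at 25 (w=450) → Firm B
Firm A captures 435; Firm B captures 857.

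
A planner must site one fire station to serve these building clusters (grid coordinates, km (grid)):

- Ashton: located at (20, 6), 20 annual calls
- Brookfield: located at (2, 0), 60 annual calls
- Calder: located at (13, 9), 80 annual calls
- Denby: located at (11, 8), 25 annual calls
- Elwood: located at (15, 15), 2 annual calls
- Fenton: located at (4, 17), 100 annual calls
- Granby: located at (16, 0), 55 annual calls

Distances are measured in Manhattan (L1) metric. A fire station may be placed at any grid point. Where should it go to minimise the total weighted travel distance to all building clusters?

Manhattan distance separates: Σwᵢ(|x−xᵢ|+|y−yᵢ|) = Σwᵢ|x−xᵢ| + Σwᵢ|y−yᵢ|, so x and y are optimised independently as 1-D weighted medians.
Total weight W = 342; half = 171.
x-coordinate, sorted with cumulative weight:
  x=2 (Brookfield, w=60) cum 60
  x=4 (Fenton, w=100) cum 160
  x=11 (Denby, w=25) cum 185  ← median
  x=13 (Calder, w=80) cum 265
  x=15 (Elwood, w=2) cum 267
  x=16 (Granby, w=55) cum 322
  x=20 (Ashton, w=20) cum 342
⇒ x* = 11
y-coordinate, sorted with cumulative weight:
  y=0 (Brookfield, w=60) cum 60
  y=0 (Granby, w=55) cum 115
  y=6 (Ashton, w=20) cum 135
  y=8 (Denby, w=25) cum 160
  y=9 (Calder, w=80) cum 240  ← median
  y=15 (Elwood, w=2) cum 242
  y=17 (Fenton, w=100) cum 342
⇒ y* = 9

(11, 9)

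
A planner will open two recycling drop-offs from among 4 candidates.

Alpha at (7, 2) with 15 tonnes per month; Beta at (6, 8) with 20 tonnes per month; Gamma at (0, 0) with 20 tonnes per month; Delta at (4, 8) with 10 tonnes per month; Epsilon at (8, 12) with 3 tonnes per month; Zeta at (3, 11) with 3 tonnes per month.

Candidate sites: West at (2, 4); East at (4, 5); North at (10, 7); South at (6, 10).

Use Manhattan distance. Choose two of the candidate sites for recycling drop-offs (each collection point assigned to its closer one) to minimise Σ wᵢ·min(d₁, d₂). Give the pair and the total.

{West, South}, total 329

Evaluate every pair (each demand assigned to the nearer of the two):
  {West, South}: total = 329
  {East, South}: total = 364
  {West, East}: total = 394
  {West, North}: total = 430
  {East, North}: total = 442
  {North, South}: total = 544
Best pair: {West, South} with total 329.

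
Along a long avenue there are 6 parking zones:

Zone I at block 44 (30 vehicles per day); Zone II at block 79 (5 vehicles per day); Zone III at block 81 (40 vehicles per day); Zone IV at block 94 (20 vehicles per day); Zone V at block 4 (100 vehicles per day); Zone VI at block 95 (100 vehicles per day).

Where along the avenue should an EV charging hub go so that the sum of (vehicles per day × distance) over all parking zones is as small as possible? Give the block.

For a sum of weighted absolute distances on a line, the optimum is the weighted median (not the mean). Total weight W = 295; half-weight = 147.5.
Sort by position and accumulate weight:
  block 4 (Zone V, w=100) → cum 100
  block 44 (Zone I, w=30) → cum 130
  block 79 (Zone II, w=5) → cum 135
  block 81 (Zone III, w=40) → cum 175  ≥ 147.5 → median here
  block 94 (Zone IV, w=20) → cum 195
  block 95 (Zone VI, w=100) → cum 295
Optimal location: block 81.

x = 81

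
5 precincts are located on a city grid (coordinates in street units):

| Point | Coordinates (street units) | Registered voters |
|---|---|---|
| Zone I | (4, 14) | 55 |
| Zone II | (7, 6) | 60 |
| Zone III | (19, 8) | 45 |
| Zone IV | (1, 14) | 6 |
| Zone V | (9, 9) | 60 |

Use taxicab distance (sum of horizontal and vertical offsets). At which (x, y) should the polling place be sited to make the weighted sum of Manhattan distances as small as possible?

(7, 9)

Manhattan distance separates: Σwᵢ(|x−xᵢ|+|y−yᵢ|) = Σwᵢ|x−xᵢ| + Σwᵢ|y−yᵢ|, so x and y are optimised independently as 1-D weighted medians.
Total weight W = 226; half = 113.
x-coordinate, sorted with cumulative weight:
  x=1 (Zone IV, w=6) cum 6
  x=4 (Zone I, w=55) cum 61
  x=7 (Zone II, w=60) cum 121  ← median
  x=9 (Zone V, w=60) cum 181
  x=19 (Zone III, w=45) cum 226
⇒ x* = 7
y-coordinate, sorted with cumulative weight:
  y=6 (Zone II, w=60) cum 60
  y=8 (Zone III, w=45) cum 105
  y=9 (Zone V, w=60) cum 165  ← median
  y=14 (Zone I, w=55) cum 220
  y=14 (Zone IV, w=6) cum 226
⇒ y* = 9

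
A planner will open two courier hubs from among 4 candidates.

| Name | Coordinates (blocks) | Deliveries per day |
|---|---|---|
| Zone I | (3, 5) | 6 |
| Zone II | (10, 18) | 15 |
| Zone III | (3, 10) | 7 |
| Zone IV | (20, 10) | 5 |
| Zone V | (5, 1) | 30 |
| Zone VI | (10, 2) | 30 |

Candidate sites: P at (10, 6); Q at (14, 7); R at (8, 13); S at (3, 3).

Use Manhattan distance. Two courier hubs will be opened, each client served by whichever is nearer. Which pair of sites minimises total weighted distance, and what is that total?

{P, S}, total 551

Evaluate every pair (each demand assigned to the nearer of the two):
  {P, S}: total = 551
  {R, S}: total = 601
  {Q, S}: total = 691
  {P, R}: total = 699
  {P, Q}: total = 770
  {Q, R}: total = 1004
Best pair: {P, S} with total 551.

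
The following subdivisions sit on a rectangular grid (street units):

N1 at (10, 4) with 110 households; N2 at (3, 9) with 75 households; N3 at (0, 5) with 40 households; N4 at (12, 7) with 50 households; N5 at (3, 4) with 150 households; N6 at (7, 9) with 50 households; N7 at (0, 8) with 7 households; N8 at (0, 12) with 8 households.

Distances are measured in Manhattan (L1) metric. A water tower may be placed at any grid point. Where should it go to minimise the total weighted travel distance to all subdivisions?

Manhattan distance separates: Σwᵢ(|x−xᵢ|+|y−yᵢ|) = Σwᵢ|x−xᵢ| + Σwᵢ|y−yᵢ|, so x and y are optimised independently as 1-D weighted medians.
Total weight W = 490; half = 245.
x-coordinate, sorted with cumulative weight:
  x=0 (N3, w=40) cum 40
  x=0 (N7, w=7) cum 47
  x=0 (N8, w=8) cum 55
  x=3 (N2, w=75) cum 130
  x=3 (N5, w=150) cum 280  ← median
  x=7 (N6, w=50) cum 330
  x=10 (N1, w=110) cum 440
  x=12 (N4, w=50) cum 490
⇒ x* = 3
y-coordinate, sorted with cumulative weight:
  y=4 (N1, w=110) cum 110
  y=4 (N5, w=150) cum 260  ← median
  y=5 (N3, w=40) cum 300
  y=7 (N4, w=50) cum 350
  y=8 (N7, w=7) cum 357
  y=9 (N2, w=75) cum 432
  y=9 (N6, w=50) cum 482
  y=12 (N8, w=8) cum 490
⇒ y* = 4

(3, 4)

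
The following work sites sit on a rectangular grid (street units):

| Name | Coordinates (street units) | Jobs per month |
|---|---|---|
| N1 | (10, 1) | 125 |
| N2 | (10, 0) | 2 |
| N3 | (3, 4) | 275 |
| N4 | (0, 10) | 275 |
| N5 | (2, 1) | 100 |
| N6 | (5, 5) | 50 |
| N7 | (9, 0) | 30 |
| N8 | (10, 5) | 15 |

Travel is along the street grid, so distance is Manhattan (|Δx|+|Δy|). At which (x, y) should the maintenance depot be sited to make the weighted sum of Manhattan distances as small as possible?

Manhattan distance separates: Σwᵢ(|x−xᵢ|+|y−yᵢ|) = Σwᵢ|x−xᵢ| + Σwᵢ|y−yᵢ|, so x and y are optimised independently as 1-D weighted medians.
Total weight W = 872; half = 436.
x-coordinate, sorted with cumulative weight:
  x=0 (N4, w=275) cum 275
  x=2 (N5, w=100) cum 375
  x=3 (N3, w=275) cum 650  ← median
  x=5 (N6, w=50) cum 700
  x=9 (N7, w=30) cum 730
  x=10 (N1, w=125) cum 855
  x=10 (N2, w=2) cum 857
  x=10 (N8, w=15) cum 872
⇒ x* = 3
y-coordinate, sorted with cumulative weight:
  y=0 (N2, w=2) cum 2
  y=0 (N7, w=30) cum 32
  y=1 (N1, w=125) cum 157
  y=1 (N5, w=100) cum 257
  y=4 (N3, w=275) cum 532  ← median
  y=5 (N6, w=50) cum 582
  y=5 (N8, w=15) cum 597
  y=10 (N4, w=275) cum 872
⇒ y* = 4

(3, 4)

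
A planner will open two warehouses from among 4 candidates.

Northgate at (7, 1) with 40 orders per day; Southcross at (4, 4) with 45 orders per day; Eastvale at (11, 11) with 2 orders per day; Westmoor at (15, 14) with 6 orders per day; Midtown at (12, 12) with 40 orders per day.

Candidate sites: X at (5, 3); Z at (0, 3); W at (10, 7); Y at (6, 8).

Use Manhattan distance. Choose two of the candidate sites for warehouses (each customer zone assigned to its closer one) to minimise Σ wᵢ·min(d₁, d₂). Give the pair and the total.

Evaluate every pair (each demand assigned to the nearer of the two):
  {X, W}: total = 612
  {X, Y}: total = 756
  {Z, W}: total = 947
  {W, Y}: total = 952
  {X, Z}: total = 1044
  {Z, Y}: total = 1051
Best pair: {X, W} with total 612.

{X, W}, total 612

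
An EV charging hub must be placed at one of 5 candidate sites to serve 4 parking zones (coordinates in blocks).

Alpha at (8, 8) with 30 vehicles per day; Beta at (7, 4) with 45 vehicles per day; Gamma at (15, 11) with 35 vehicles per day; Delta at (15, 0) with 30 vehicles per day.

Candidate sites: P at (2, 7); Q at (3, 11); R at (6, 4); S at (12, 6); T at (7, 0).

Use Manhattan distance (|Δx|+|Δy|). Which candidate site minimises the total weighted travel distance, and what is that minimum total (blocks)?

Total weighted distance at each candidate:
  P (2, 7): total = 1765
  Q (3, 11): total = 1845
  R (6, 4): total = 1175
  S (12, 6): total = 1045
  T (7, 0): total = 1355
Minimum is at S with total 1045 blocks.

S, total 1045 blocks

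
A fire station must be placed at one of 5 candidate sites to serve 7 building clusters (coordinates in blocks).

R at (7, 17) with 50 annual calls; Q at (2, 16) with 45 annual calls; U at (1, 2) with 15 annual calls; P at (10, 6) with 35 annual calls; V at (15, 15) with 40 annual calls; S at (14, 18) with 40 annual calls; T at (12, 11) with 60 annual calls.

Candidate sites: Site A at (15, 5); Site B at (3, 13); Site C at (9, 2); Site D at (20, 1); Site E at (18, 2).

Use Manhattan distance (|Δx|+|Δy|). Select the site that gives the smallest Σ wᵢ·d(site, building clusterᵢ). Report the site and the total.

Site B, total 3125 blocks

Total weighted distance at each candidate:
  Site A (15, 5): total = 4045
  Site B (3, 13): total = 3125
  Site C (9, 2): total = 4410
  Site D (20, 1): total = 6520
  Site E (18, 2): total = 5665
Minimum is at Site B with total 3125 blocks.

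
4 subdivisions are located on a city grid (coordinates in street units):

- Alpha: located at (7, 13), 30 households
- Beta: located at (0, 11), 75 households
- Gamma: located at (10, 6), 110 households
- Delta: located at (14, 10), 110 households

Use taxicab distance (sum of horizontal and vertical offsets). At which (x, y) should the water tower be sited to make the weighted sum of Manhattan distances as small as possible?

Manhattan distance separates: Σwᵢ(|x−xᵢ|+|y−yᵢ|) = Σwᵢ|x−xᵢ| + Σwᵢ|y−yᵢ|, so x and y are optimised independently as 1-D weighted medians.
Total weight W = 325; half = 162.5.
x-coordinate, sorted with cumulative weight:
  x=0 (Beta, w=75) cum 75
  x=7 (Alpha, w=30) cum 105
  x=10 (Gamma, w=110) cum 215  ← median
  x=14 (Delta, w=110) cum 325
⇒ x* = 10
y-coordinate, sorted with cumulative weight:
  y=6 (Gamma, w=110) cum 110
  y=10 (Delta, w=110) cum 220  ← median
  y=11 (Beta, w=75) cum 295
  y=13 (Alpha, w=30) cum 325
⇒ y* = 10

(10, 10)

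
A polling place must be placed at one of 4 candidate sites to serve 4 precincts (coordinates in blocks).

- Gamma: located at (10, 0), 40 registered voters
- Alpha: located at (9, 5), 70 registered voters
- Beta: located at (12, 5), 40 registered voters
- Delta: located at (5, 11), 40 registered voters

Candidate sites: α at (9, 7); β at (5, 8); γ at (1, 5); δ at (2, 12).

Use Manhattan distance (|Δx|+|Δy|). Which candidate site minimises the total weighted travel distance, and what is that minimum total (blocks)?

α, total 980 blocks

Total weighted distance at each candidate:
  α (9, 7): total = 980
  β (5, 8): total = 1530
  γ (1, 5): total = 1960
  δ (2, 12): total = 2620
Minimum is at α with total 980 blocks.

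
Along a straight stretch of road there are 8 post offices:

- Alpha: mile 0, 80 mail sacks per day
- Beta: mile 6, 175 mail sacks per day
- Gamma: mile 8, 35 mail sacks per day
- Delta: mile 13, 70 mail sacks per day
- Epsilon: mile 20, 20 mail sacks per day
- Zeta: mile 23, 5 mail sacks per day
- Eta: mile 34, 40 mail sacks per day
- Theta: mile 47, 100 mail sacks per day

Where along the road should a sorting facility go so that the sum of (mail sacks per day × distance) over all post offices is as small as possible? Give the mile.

For a sum of weighted absolute distances on a line, the optimum is the weighted median (not the mean). Total weight W = 525; half-weight = 262.5.
Sort by position and accumulate weight:
  mile 0 (Alpha, w=80) → cum 80
  mile 6 (Beta, w=175) → cum 255
  mile 8 (Gamma, w=35) → cum 290  ≥ 262.5 → median here
  mile 13 (Delta, w=70) → cum 360
  mile 20 (Epsilon, w=20) → cum 380
  mile 23 (Zeta, w=5) → cum 385
  mile 34 (Eta, w=40) → cum 425
  mile 47 (Theta, w=100) → cum 525
Optimal location: mile 8.

x = 8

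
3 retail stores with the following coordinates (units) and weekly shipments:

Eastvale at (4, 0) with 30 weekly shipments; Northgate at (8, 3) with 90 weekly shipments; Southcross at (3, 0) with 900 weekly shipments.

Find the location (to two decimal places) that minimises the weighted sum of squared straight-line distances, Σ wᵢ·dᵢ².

The minimiser of Σwᵢ‖p−pᵢ‖² is the weighted centroid p* = (Σwᵢpᵢ)/(Σwᵢ).
Σwᵢ = 1020.
Σwᵢxᵢ = 30·4 + 90·8 + 900·3 = 3540.
Σwᵢyᵢ = 30·0 + 90·3 + 900·0 = 270.
x* = 3540/1020 = 3.47, y* = 270/1020 = 0.26.

(3.47, 0.26)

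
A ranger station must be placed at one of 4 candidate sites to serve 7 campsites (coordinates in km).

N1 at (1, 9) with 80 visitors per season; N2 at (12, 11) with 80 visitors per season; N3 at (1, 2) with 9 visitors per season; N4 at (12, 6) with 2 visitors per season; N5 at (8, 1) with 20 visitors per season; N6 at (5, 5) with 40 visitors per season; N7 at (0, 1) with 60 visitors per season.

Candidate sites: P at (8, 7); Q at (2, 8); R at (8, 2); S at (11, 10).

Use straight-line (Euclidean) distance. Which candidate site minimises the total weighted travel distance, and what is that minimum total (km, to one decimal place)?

Total weighted distance at each candidate:
  P (8, 7): total = 1984.8
  Q (2, 8): total = 1814.4
  R (8, 2): total = 2327.6
  S (11, 10): total = 2395.5
Minimum is at Q with total 1814.4 km.

Q, total 1814.4 km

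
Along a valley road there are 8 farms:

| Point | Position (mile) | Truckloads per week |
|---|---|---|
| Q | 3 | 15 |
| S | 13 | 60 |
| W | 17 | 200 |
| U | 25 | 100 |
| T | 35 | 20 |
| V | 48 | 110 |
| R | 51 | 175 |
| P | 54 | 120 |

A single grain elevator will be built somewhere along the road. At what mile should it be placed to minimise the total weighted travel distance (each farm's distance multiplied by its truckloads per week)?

For a sum of weighted absolute distances on a line, the optimum is the weighted median (not the mean). Total weight W = 800; half-weight = 400.
Sort by position and accumulate weight:
  mile 3 (Q, w=15) → cum 15
  mile 13 (S, w=60) → cum 75
  mile 17 (W, w=200) → cum 275
  mile 25 (U, w=100) → cum 375
  mile 35 (T, w=20) → cum 395
  mile 48 (V, w=110) → cum 505  ≥ 400 → median here
  mile 51 (R, w=175) → cum 680
  mile 54 (P, w=120) → cum 800
Optimal location: mile 48.

x = 48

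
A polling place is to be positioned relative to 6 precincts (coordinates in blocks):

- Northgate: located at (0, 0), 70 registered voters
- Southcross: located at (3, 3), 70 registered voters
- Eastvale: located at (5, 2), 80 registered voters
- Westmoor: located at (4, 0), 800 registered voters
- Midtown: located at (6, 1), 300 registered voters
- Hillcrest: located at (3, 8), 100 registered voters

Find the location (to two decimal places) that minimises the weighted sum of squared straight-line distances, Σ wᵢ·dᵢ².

(4.16, 1.04)

The minimiser of Σwᵢ‖p−pᵢ‖² is the weighted centroid p* = (Σwᵢpᵢ)/(Σwᵢ).
Σwᵢ = 1420.
Σwᵢxᵢ = 70·0 + 70·3 + 80·5 + 800·4 + 300·6 + 100·3 = 5910.
Σwᵢyᵢ = 70·0 + 70·3 + 80·2 + 800·0 + 300·1 + 100·8 = 1470.
x* = 5910/1420 = 4.16, y* = 1470/1420 = 1.04.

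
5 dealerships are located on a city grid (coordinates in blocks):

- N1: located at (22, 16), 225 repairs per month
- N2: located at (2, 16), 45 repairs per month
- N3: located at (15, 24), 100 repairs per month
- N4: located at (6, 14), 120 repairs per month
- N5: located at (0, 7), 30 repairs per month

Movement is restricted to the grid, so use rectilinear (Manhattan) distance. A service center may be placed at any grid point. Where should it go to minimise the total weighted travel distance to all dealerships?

Manhattan distance separates: Σwᵢ(|x−xᵢ|+|y−yᵢ|) = Σwᵢ|x−xᵢ| + Σwᵢ|y−yᵢ|, so x and y are optimised independently as 1-D weighted medians.
Total weight W = 520; half = 260.
x-coordinate, sorted with cumulative weight:
  x=0 (N5, w=30) cum 30
  x=2 (N2, w=45) cum 75
  x=6 (N4, w=120) cum 195
  x=15 (N3, w=100) cum 295  ← median
  x=22 (N1, w=225) cum 520
⇒ x* = 15
y-coordinate, sorted with cumulative weight:
  y=7 (N5, w=30) cum 30
  y=14 (N4, w=120) cum 150
  y=16 (N1, w=225) cum 375  ← median
  y=16 (N2, w=45) cum 420
  y=24 (N3, w=100) cum 520
⇒ y* = 16

(15, 16)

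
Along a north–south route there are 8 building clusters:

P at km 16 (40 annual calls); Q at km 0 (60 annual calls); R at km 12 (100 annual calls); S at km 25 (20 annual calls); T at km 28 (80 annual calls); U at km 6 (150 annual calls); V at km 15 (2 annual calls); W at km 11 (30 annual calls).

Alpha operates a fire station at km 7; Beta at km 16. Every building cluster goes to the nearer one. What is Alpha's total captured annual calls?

240

The indifferent point is the midpoint (7+16)/2 = 11.5; building clusters left of it (closer to Alpha at 7) go to Alpha, those right go to Beta.
  Q at 0 (w=60) → Alpha
  U at 6 (w=150) → Alpha
  W at 11 (w=30) → Alpha
  R at 12 (w=100) → Beta
  V at 15 (w=2) → Beta
  P at 16 (w=40) → Beta
  S at 25 (w=20) → Beta
  T at 28 (w=80) → Beta
Alpha captures 240; Beta captures 242.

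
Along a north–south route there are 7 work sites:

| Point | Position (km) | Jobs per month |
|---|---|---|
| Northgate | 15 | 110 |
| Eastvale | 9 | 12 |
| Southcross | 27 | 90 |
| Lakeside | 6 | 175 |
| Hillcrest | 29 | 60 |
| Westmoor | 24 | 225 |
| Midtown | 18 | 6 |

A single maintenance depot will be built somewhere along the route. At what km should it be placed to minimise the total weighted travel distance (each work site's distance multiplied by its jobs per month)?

x = 24

For a sum of weighted absolute distances on a line, the optimum is the weighted median (not the mean). Total weight W = 678; half-weight = 339.
Sort by position and accumulate weight:
  km 6 (Lakeside, w=175) → cum 175
  km 9 (Eastvale, w=12) → cum 187
  km 15 (Northgate, w=110) → cum 297
  km 18 (Midtown, w=6) → cum 303
  km 24 (Westmoor, w=225) → cum 528  ≥ 339 → median here
  km 27 (Southcross, w=90) → cum 618
  km 29 (Hillcrest, w=60) → cum 678
Optimal location: km 24.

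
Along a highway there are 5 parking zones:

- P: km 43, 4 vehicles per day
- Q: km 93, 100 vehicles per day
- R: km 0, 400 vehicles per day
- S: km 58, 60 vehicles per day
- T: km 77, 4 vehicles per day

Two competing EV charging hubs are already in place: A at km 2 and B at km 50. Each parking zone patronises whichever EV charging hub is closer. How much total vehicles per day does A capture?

The indifferent point is the midpoint (2+50)/2 = 26; parking zones left of it (closer to A at 2) go to A, those right go to B.
  R at 0 (w=400) → A
  P at 43 (w=4) → B
  S at 58 (w=60) → B
  T at 77 (w=4) → B
  Q at 93 (w=100) → B
A captures 400; B captures 168.

400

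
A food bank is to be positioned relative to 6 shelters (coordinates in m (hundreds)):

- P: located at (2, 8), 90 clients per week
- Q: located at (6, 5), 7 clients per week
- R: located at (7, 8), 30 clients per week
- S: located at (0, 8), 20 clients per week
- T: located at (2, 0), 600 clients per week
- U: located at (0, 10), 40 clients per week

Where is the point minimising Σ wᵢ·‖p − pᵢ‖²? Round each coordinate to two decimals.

The minimiser of Σwᵢ‖p−pᵢ‖² is the weighted centroid p* = (Σwᵢpᵢ)/(Σwᵢ).
Σwᵢ = 787.
Σwᵢxᵢ = 90·2 + 7·6 + 30·7 + 20·0 + 600·2 + 40·0 = 1632.
Σwᵢyᵢ = 90·8 + 7·5 + 30·8 + 20·8 + 600·0 + 40·10 = 1555.
x* = 1632/787 = 2.07, y* = 1555/787 = 1.98.

(2.07, 1.98)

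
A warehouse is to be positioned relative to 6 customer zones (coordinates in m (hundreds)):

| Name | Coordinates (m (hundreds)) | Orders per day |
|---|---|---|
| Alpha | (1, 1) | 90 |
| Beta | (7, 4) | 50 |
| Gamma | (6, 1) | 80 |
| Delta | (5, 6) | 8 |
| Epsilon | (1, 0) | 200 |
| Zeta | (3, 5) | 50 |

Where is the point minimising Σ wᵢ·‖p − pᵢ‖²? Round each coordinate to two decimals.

The minimiser of Σwᵢ‖p−pᵢ‖² is the weighted centroid p* = (Σwᵢpᵢ)/(Σwᵢ).
Σwᵢ = 478.
Σwᵢxᵢ = 90·1 + 50·7 + 80·6 + 8·5 + 200·1 + 50·3 = 1310.
Σwᵢyᵢ = 90·1 + 50·4 + 80·1 + 8·6 + 200·0 + 50·5 = 668.
x* = 1310/478 = 2.74, y* = 668/478 = 1.40.

(2.74, 1.40)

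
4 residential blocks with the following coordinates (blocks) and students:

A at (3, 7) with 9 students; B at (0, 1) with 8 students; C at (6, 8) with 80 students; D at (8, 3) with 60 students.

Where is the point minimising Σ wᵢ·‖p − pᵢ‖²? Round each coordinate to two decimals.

The minimiser of Σwᵢ‖p−pᵢ‖² is the weighted centroid p* = (Σwᵢpᵢ)/(Σwᵢ).
Σwᵢ = 157.
Σwᵢxᵢ = 9·3 + 8·0 + 80·6 + 60·8 = 987.
Σwᵢyᵢ = 9·7 + 8·1 + 80·8 + 60·3 = 891.
x* = 987/157 = 6.29, y* = 891/157 = 5.68.

(6.29, 5.68)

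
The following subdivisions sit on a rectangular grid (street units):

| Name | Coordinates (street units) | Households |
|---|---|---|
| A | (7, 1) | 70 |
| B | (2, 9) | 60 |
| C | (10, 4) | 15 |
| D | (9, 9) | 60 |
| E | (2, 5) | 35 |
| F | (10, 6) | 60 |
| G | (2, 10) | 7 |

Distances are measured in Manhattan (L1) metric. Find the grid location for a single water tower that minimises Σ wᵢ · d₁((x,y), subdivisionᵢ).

(7, 6)

Manhattan distance separates: Σwᵢ(|x−xᵢ|+|y−yᵢ|) = Σwᵢ|x−xᵢ| + Σwᵢ|y−yᵢ|, so x and y are optimised independently as 1-D weighted medians.
Total weight W = 307; half = 153.5.
x-coordinate, sorted with cumulative weight:
  x=2 (B, w=60) cum 60
  x=2 (E, w=35) cum 95
  x=2 (G, w=7) cum 102
  x=7 (A, w=70) cum 172  ← median
  x=9 (D, w=60) cum 232
  x=10 (C, w=15) cum 247
  x=10 (F, w=60) cum 307
⇒ x* = 7
y-coordinate, sorted with cumulative weight:
  y=1 (A, w=70) cum 70
  y=4 (C, w=15) cum 85
  y=5 (E, w=35) cum 120
  y=6 (F, w=60) cum 180  ← median
  y=9 (B, w=60) cum 240
  y=9 (D, w=60) cum 300
  y=10 (G, w=7) cum 307
⇒ y* = 6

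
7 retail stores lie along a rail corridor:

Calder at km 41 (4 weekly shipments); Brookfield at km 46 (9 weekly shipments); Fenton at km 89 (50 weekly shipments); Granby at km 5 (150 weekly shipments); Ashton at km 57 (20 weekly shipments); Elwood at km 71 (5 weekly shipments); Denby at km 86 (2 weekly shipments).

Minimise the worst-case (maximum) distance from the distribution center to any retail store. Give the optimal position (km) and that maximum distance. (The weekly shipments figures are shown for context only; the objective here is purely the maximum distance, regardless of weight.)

location 47, max distance 42

The 1-center on a line is the midpoint of the two extreme points: leftmost at 5, rightmost at 89.
Optimal location = (5 + 89)/2 = 47; maximum distance = (89 − 5)/2 = 42.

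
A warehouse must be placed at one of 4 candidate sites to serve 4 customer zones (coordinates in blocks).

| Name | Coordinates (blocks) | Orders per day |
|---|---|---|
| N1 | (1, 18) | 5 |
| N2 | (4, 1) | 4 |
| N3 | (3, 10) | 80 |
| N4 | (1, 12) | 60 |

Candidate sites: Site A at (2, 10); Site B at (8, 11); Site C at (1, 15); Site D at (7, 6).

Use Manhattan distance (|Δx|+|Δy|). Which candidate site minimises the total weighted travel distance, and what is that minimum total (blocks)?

Total weighted distance at each candidate:
  Site A (2, 10): total = 349
  Site B (8, 11): total = 1086
  Site C (1, 15): total = 823
  Site D (7, 6): total = 1482
Minimum is at Site A with total 349 blocks.

Site A, total 349 blocks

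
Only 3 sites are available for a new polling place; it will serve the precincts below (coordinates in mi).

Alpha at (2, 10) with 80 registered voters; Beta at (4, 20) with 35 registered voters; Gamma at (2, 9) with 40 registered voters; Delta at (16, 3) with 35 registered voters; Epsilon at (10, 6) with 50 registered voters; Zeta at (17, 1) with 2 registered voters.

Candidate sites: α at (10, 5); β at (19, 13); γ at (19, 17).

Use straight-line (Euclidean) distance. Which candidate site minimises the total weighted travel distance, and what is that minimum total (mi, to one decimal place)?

Total weighted distance at each candidate:
  α (10, 5): total = 1965.4
  β (19, 13): total = 3618.8
  γ (19, 17): total = 4001.7
Minimum is at α with total 1965.4 mi.

α, total 1965.4 mi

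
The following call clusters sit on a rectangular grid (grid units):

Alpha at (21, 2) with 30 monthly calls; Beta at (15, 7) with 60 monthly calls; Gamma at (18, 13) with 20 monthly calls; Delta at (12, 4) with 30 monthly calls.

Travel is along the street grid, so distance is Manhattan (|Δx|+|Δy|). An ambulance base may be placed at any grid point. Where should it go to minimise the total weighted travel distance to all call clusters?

Manhattan distance separates: Σwᵢ(|x−xᵢ|+|y−yᵢ|) = Σwᵢ|x−xᵢ| + Σwᵢ|y−yᵢ|, so x and y are optimised independently as 1-D weighted medians.
Total weight W = 140; half = 70.
x-coordinate, sorted with cumulative weight:
  x=12 (Delta, w=30) cum 30
  x=15 (Beta, w=60) cum 90  ← median
  x=18 (Gamma, w=20) cum 110
  x=21 (Alpha, w=30) cum 140
⇒ x* = 15
y-coordinate, sorted with cumulative weight:
  y=2 (Alpha, w=30) cum 30
  y=4 (Delta, w=30) cum 60
  y=7 (Beta, w=60) cum 120  ← median
  y=13 (Gamma, w=20) cum 140
⇒ y* = 7

(15, 7)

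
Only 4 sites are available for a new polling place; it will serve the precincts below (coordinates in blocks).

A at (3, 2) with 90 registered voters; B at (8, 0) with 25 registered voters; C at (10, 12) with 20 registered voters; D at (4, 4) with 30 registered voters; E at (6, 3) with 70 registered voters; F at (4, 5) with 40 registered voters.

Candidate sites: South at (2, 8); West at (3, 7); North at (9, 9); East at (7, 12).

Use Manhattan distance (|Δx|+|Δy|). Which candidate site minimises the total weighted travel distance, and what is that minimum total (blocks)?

Total weighted distance at each candidate:
  South (2, 8): total = 2230
  West (3, 7): total = 1720
  North (9, 9): total = 2790
  East (7, 12): total = 3075
Minimum is at West with total 1720 blocks.

West, total 1720 blocks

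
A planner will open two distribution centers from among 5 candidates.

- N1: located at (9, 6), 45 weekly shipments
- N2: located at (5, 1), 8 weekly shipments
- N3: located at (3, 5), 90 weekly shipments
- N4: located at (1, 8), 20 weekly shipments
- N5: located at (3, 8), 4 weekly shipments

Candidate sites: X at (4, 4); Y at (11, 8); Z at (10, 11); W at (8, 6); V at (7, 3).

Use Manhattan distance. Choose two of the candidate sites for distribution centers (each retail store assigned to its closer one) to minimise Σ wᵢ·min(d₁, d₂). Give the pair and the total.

Evaluate every pair (each demand assigned to the nearer of the two):
  {X, W}: total = 417
  {X, Y}: total = 552
  {X, V}: total = 597
  {X, Z}: total = 642
  {W, V}: total = 825
  {Y, W}: total = 857
  {Z, W}: total = 857
  {Y, V}: total = 984
  {Z, V}: total = 1053
  {Y, Z}: total = 1506
Best pair: {X, W} with total 417.

{X, W}, total 417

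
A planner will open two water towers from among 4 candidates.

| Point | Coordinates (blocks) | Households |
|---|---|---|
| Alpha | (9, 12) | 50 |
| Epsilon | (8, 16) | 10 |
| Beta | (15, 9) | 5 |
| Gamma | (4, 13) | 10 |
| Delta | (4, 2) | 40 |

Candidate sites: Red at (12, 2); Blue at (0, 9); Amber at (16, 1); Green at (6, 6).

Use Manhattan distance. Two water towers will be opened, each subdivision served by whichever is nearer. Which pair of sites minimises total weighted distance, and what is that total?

{Amber, Green}, total 945

Evaluate every pair (each demand assigned to the nearer of the two):
  {Amber, Green}: total = 945
  {Red, Green}: total = 950
  {Blue, Green}: total = 950
  {Red, Blue}: total = 1200
  {Blue, Amber}: total = 1315
  {Red, Amber}: total = 1385
Best pair: {Amber, Green} with total 945.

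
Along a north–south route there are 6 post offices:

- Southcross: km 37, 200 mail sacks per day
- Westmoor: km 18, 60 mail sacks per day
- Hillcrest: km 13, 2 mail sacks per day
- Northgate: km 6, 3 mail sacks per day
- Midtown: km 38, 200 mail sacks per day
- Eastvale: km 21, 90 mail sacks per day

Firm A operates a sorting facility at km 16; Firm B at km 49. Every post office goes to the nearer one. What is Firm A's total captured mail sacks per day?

The indifferent point is the midpoint (16+49)/2 = 32.5; post offices left of it (closer to Firm A at 16) go to Firm A, those right go to Firm B.
  Northgate at 6 (w=3) → Firm A
  Hillcrest at 13 (w=2) → Firm A
  Westmoor at 18 (w=60) → Firm A
  Eastvale at 21 (w=90) → Firm A
  Southcross at 37 (w=200) → Firm B
  Midtown at 38 (w=200) → Firm B
Firm A captures 155; Firm B captures 400.

155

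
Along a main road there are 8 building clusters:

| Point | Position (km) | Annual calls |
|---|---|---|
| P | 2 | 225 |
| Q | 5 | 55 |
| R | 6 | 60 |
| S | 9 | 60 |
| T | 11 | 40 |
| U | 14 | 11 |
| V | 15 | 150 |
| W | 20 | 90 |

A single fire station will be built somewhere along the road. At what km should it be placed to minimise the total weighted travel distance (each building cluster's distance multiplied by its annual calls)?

x = 9

For a sum of weighted absolute distances on a line, the optimum is the weighted median (not the mean). Total weight W = 691; half-weight = 345.5.
Sort by position and accumulate weight:
  km 2 (P, w=225) → cum 225
  km 5 (Q, w=55) → cum 280
  km 6 (R, w=60) → cum 340
  km 9 (S, w=60) → cum 400  ≥ 345.5 → median here
  km 11 (T, w=40) → cum 440
  km 14 (U, w=11) → cum 451
  km 15 (V, w=150) → cum 601
  km 20 (W, w=90) → cum 691
Optimal location: km 9.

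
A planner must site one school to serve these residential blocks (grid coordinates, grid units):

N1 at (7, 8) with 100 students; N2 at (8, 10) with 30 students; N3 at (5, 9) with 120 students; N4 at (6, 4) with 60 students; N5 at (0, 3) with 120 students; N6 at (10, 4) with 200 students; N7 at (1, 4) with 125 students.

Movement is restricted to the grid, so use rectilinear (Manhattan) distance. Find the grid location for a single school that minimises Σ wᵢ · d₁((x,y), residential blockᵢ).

(6, 4)

Manhattan distance separates: Σwᵢ(|x−xᵢ|+|y−yᵢ|) = Σwᵢ|x−xᵢ| + Σwᵢ|y−yᵢ|, so x and y are optimised independently as 1-D weighted medians.
Total weight W = 755; half = 377.5.
x-coordinate, sorted with cumulative weight:
  x=0 (N5, w=120) cum 120
  x=1 (N7, w=125) cum 245
  x=5 (N3, w=120) cum 365
  x=6 (N4, w=60) cum 425  ← median
  x=7 (N1, w=100) cum 525
  x=8 (N2, w=30) cum 555
  x=10 (N6, w=200) cum 755
⇒ x* = 6
y-coordinate, sorted with cumulative weight:
  y=3 (N5, w=120) cum 120
  y=4 (N4, w=60) cum 180
  y=4 (N6, w=200) cum 380  ← median
  y=4 (N7, w=125) cum 505
  y=8 (N1, w=100) cum 605
  y=9 (N3, w=120) cum 725
  y=10 (N2, w=30) cum 755
⇒ y* = 4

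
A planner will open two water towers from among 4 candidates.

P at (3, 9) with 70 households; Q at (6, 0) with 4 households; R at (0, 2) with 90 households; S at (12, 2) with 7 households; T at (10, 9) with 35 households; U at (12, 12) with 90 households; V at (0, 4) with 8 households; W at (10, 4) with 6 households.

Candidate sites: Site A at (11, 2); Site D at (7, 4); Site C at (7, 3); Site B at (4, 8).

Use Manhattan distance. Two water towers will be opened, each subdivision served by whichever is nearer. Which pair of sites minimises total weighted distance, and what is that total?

Evaluate every pair (each demand assigned to the nearer of the two):
  {Site C, Site B}: total = 2331
  {Site A, Site B}: total = 2392
  {Site D, Site B}: total = 2418
  {Site A, Site C}: total = 2795
  {Site A, Site D}: total = 2811
  {Site D, Site C}: total = 2932
Best pair: {Site C, Site B} with total 2331.

{Site C, Site B}, total 2331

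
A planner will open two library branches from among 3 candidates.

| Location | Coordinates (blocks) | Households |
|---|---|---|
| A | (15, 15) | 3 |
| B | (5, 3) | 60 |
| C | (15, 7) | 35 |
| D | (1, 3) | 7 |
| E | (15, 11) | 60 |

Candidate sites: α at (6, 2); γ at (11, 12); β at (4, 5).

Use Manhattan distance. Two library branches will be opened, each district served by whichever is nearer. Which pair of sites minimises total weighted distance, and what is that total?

Evaluate every pair (each demand assigned to the nearer of the two):
  {α, γ}: total = 798
  {γ, β}: total = 851
  {α, β}: total = 1693
Best pair: {α, γ} with total 798.

{α, γ}, total 798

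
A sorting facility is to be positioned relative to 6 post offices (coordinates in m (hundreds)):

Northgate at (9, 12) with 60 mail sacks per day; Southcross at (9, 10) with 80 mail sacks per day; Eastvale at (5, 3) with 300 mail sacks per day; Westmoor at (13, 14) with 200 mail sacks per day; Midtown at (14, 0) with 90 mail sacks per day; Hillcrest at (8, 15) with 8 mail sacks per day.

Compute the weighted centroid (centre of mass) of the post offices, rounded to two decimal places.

The minimiser of Σwᵢ‖p−pᵢ‖² is the weighted centroid p* = (Σwᵢpᵢ)/(Σwᵢ).
Σwᵢ = 738.
Σwᵢxᵢ = 60·9 + 80·9 + 300·5 + 200·13 + 90·14 + 8·8 = 6684.
Σwᵢyᵢ = 60·12 + 80·10 + 300·3 + 200·14 + 90·0 + 8·15 = 5340.
x* = 6684/738 = 9.06, y* = 5340/738 = 7.24.

(9.06, 7.24)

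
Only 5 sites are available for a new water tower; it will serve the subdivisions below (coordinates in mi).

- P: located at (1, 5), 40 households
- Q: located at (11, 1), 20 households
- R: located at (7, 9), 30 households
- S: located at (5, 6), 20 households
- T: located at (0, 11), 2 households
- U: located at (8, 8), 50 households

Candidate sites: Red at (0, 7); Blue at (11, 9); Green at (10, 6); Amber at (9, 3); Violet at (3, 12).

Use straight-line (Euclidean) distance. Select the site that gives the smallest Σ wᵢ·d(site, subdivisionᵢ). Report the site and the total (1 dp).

Total weighted distance at each candidate:
  Red (0, 7): total = 1071.5
  Blue (11, 9): total = 1025.5
  Green (10, 6): total = 855.3
  Amber (9, 3): total = 955.2
  Violet (3, 12): total = 1166.2
Minimum is at Green with total 855.3 mi.

Green, total 855.3 mi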